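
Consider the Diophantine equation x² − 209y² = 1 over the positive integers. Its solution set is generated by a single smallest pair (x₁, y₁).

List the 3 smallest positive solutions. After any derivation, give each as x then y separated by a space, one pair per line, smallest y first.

[14; 2,5,3,2,3,5,2,28] for √209; ℓ=8 ⇒ convergent index 7
a_0=14:  p_0=14·1+0=14,  q_0=14·0+1=1
a_1=2:  p_1=2·14+1=29,  q_1=2·1+0=2
a_2=5:  p_2=5·29+14=159,  q_2=5·2+1=11
a_3=3:  p_3=3·159+29=506,  q_3=3·11+2=35
a_4=2:  p_4=2·506+159=1171,  q_4=2·35+11=81
a_5=3:  p_5=3·1171+506=4019,  q_5=3·81+35=278
a_6=5:  p_6=5·4019+1171=21266,  q_6=5·278+81=1471
a_7=2:  p_7=2·21266+4019=46551,  q_7=2·1471+278=3220
→ (46551, 3220).  Check: 46551²=2166995601, 209·3220²=2166995600, difference 1.
(x_2, y_2) = (46551·46551 + 209·3220·3220, 46551·3220 + 3220·46551) = (4333991201, 299788440)
(x_3, y_3) = (46551·4333991201 + 209·3220·299788440, 46551·299788440 + 3220·4333991201) = (403503248748951, 27910903337660)

46551 3220
4333991201 299788440
403503248748951 27910903337660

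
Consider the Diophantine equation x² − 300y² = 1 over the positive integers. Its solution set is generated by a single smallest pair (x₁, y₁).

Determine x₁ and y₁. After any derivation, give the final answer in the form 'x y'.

1351 78

√300 → a₀=17, period (3,8,3,34); ℓ=4 even so k=3
k=0  a_k=17  p_k/q_k = 17/1
k=1  a_k=3  p_k/q_k = 52/3
k=2  a_k=8  p_k/q_k = 433/25
k=3  a_k=3  p_k/q_k = 1351/78
fundamental: x₁=1351, y₁=78  (since 1825201 − 300·6084 = 1)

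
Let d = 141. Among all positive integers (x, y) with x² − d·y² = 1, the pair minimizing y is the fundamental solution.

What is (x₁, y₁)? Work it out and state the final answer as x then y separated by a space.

95 8

√141 = [11; 1,6,1,22, …], period ℓ=4 (even) → k=3
k=0  a_k=11  p_k/q_k = 11/1
…
k=2  a_k=6  p_k/q_k = 83/7
k=3  a_k=1  p_k/q_k = 95/8
→ (95, 8).  Check: 95²=9025, 141·8²=9024, difference 1.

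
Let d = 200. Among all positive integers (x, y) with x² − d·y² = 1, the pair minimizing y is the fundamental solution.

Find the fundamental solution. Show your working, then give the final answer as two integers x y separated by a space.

99 7

√200 → a₀=14, period (7,28); ℓ=2 even so k=1
k=0  a_k=14  p_k/q_k = 14/1
k=1  a_k=7  p_k/q_k = 99/7
fundamental: x₁=99, y₁=7  (since 9801 − 200·49 = 1)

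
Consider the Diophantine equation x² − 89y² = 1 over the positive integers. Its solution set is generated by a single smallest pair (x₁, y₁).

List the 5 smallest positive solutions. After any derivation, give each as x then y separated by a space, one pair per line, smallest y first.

500001 53000
500002000001 53000106000
500003000004500001 53000212000159000
500004000010000008000001 53000318000530000212000
500005000017500025000012500001 53000424001113001060000265000

d=89: √d = [9; 2,3,3,2,18] (ℓ=5, odd), read p_9/q_9
k=0  a_k=9  p_k/q_k = 9/1
…
k=4  a_k=2  p_k/q_k = 500/53
k=5  a_k=18  p_k/q_k = 9217/977
k=6  a_k=2  p_k/q_k = 18934/2007
…
k=8  a_k=3  p_k/q_k = 216991/23001
k=9  a_k=2  p_k/q_k = 500001/53000
→ (500001, 53000).  Check: 500001²=250001000001, 89·53000²=250001000000, difference 1.
k=2:  x_2 = 500001·500001+89·53000·53000 = 500002000001,  y_2 = 500001·53000+53000·500001 = 53000106000
k=3:  x_3 = 500001·500002000001+89·53000·53000106000 = 500003000004500001,  y_3 = 500001·53000106000+53000·500002000001 = 53000212000159000
k=4:  x_4 = 500001·500003000004500001+89·53000·53000212000159000 = 500004000010000008000001,  y_4 = 500001·53000212000159000+53000·500003000004500001 = 53000318000530000212000
k=5:  x_5 = 500001·500004000010000008000001+89·53000·53000318000530000212000 = 500005000017500025000012500001,  y_5 = 500001·53000318000530000212000+53000·500004000010000008000001 = 53000424001113001060000265000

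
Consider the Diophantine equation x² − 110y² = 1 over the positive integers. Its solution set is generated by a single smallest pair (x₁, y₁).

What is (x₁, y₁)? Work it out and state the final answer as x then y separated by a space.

√110 = [10; 2,20, …], period ℓ=2 (even) → k=1
a_0=10:  p_0=10·1+0=10,  q_0=10·0+1=1
a_1=2:  p_1=2·10+1=21,  q_1=2·1+0=2
(x₁, y₁) = (21, 2);  21² − 110·2² = 1 ✓

21 2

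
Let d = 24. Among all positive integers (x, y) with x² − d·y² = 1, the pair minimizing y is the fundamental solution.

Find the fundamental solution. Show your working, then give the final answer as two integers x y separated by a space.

√24 = [4; 1,8, …], period ℓ=2 (even) → k=1
step 0: (4, 1)  from 4·(1,0) + (0,1)
step 1: (5, 1)  from 1·(4,1) + (1,0)
fundamental: x₁=5, y₁=1  (since 25 − 24·1 = 1)

5 1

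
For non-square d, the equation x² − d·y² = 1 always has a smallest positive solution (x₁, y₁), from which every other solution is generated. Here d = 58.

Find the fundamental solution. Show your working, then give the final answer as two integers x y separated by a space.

19603 2574

√58 → a₀=7, period (1,1,1,1,1,1,14); ℓ=7 odd so k=13
a_0=7:  p_0=7·1+0=7,  q_0=7·0+1=1
…
a_5=1:  p_5=1·38+23=61,  q_5=1·5+3=8
a_6=1:  p_6=1·61+38=99,  q_6=1·8+5=13
a_7=14:  p_7=14·99+61=1447,  q_7=14·13+8=190
…
a_12=1:  p_12=1·7532+4539=12071,  q_12=1·989+596=1585
a_13=1:  p_13=1·12071+7532=19603,  q_13=1·1585+989=2574
fundamental: x₁=19603, y₁=2574  (since 384277609 − 58·6625476 = 1)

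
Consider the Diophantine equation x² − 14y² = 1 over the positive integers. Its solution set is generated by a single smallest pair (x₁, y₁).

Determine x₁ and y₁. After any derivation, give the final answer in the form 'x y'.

15 4

√14 = [3; 1,2,1,6, …], period ℓ=4 (even) → k=3
a_0=3:  p_0=3·1+0=3,  q_0=3·0+1=1
a_1=1:  p_1=1·3+1=4,  q_1=1·1+0=1
a_2=2:  p_2=2·4+3=11,  q_2=2·1+1=3
a_3=1:  p_3=1·11+4=15,  q_3=1·3+1=4
→ (15, 4).  Check: 15²=225, 14·4²=224, difference 1.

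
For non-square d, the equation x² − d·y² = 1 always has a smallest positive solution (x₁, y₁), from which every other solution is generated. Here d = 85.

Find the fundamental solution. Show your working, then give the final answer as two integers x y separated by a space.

285769 30996

√85 = [9; 4,1,1,4,18, …], period ℓ=5 (odd) → k=9
step 0: (9, 1)  from 9·(1,0) + (0,1)
step 1: (37, 4)  from 4·(9,1) + (1,0)
…
step 3: (83, 9)  from 1·(46,5) + (37,4)
step 4: (378, 41)  from 4·(83,9) + (46,5)
step 5: (6887, 747)  from 18·(378,41) + (83,9)
…
step 8: (62739, 6805)  from 1·(34813,3776) + (27926,3029)
step 9: (285769, 30996)  from 4·(62739,6805) + (34813,3776)
→ (285769, 30996).  Check: 285769²=81663921361, 85·30996²=81663921360, difference 1.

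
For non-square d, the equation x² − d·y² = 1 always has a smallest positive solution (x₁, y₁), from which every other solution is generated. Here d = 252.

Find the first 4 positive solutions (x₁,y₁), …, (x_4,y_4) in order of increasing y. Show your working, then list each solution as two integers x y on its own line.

√252 = [15; 1,6,1,30, …], period ℓ=4 (even) → k=3
step 0: (15, 1)  from 15·(1,0) + (0,1)
…
step 2: (111, 7)  from 6·(16,1) + (15,1)
step 3: (127, 8)  from 1·(111,7) + (16,1)
fundamental: x₁=127, y₁=8  (since 16129 − 252·64 = 1)
k=2:  x_2 = 127·127+252·8·8 = 32257,  y_2 = 127·8+8·127 = 2032
k=3:  x_3 = 127·32257+252·8·2032 = 8193151,  y_3 = 127·2032+8·32257 = 516120
k=4:  x_4 = 127·8193151+252·8·516120 = 2081028097,  y_4 = 127·516120+8·8193151 = 131092448

127 8
32257 2032
8193151 516120
2081028097 131092448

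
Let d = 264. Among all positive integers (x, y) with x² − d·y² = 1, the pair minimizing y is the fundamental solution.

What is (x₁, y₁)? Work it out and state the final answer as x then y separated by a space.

d=264: √d = [16; 4,32] (ℓ=2, even), read p_1/q_1
i=0: a=16 ⇒ p=16, q=1
i=1: a=4 ⇒ p=65, q=4
→ (65, 4).  Check: 65²=4225, 264·4²=4224, difference 1.

65 4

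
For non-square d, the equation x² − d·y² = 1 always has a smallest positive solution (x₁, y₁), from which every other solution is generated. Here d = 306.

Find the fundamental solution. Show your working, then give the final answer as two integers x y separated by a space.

[17; 2,34] for √306; ℓ=2 ⇒ convergent index 1
a_0=17:  p_0=17·1+0=17,  q_0=17·0+1=1
a_1=2:  p_1=2·17+1=35,  q_1=2·1+0=2
→ (35, 2).  Check: 35²=1225, 306·2²=1224, difference 1.

35 2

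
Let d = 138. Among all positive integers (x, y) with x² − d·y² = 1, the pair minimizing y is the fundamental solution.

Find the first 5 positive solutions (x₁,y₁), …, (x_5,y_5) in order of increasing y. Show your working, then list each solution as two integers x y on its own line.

47 4
4417 376
415151 35340
39019777 3321584
3667443887 312193556

d=138: √d = [11; 1,2,1,22] (ℓ=4, even), read p_3/q_3
k=0  a_k=11  p_k/q_k = 11/1
…
k=2  a_k=2  p_k/q_k = 35/3
k=3  a_k=1  p_k/q_k = 47/4
→ (47, 4).  Check: 47²=2209, 138·4²=2208, difference 1.
k=2:  x_2 = 47·47+138·4·4 = 4417,  y_2 = 47·4+4·47 = 376
k=3:  x_3 = 47·4417+138·4·376 = 415151,  y_3 = 47·376+4·4417 = 35340
k=4:  x_4 = 47·415151+138·4·35340 = 39019777,  y_4 = 47·35340+4·415151 = 3321584
k=5:  x_5 = 47·39019777+138·4·3321584 = 3667443887,  y_5 = 47·3321584+4·39019777 = 312193556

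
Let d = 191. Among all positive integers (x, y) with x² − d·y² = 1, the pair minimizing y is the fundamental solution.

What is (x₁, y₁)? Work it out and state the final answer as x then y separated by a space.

√191 = [13; 1,4,1,1,3,…,4,1,26, …], period ℓ=16 (even) → k=15
k=0  a_k=13  p_k/q_k = 13/1
k=1  a_k=1  p_k/q_k = 14/1
k=2  a_k=4  p_k/q_k = 69/5
…
k=9  a_k=2  p_k/q_k = 83433/6037
k=10  a_k=2  p_k/q_k = 207083/14984
…
k=12  a_k=1  p_k/q_k = 911765/65973
…
k=14  a_k=4  p_k/q_k = 7377553/533821
k=15  a_k=1  p_k/q_k = 8994000/650783
→ (8994000, 650783).  Check: 8994000²=80892036000000, 191·650783²=80892035999999, difference 1.

8994000 650783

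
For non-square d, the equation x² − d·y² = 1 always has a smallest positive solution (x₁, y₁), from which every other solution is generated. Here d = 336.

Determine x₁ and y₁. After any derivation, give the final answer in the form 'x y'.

55 3

√336 → a₀=18, period (3,36); ℓ=2 even so k=1
i=0: a=18 ⇒ p=18, q=1
i=1: a=3 ⇒ p=55, q=3
(x₁, y₁) = (55, 3);  55² − 336·3² = 1 ✓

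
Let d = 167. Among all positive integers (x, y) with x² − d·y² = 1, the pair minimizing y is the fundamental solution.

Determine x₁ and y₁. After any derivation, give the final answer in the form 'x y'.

[12; 1,11,1,24] for √167; ℓ=4 ⇒ convergent index 3
step 0: (12, 1)  from 12·(1,0) + (0,1)
step 1: (13, 1)  from 1·(12,1) + (1,0)
step 2: (155, 12)  from 11·(13,1) + (12,1)
step 3: (168, 13)  from 1·(155,12) + (13,1)
fundamental: x₁=168, y₁=13  (since 28224 − 167·169 = 1)

168 13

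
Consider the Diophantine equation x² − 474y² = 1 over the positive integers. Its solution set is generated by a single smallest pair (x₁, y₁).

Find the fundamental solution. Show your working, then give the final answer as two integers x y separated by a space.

[21; 1,3,2,1,1,…,3,1,42] for √474; ℓ=14 ⇒ convergent index 13
a_0=21:  p_0=21·1+0=21,  q_0=21·0+1=1
a_1=1:  p_1=1·21+1=22,  q_1=1·1+0=1
…
a_3=2:  p_3=2·87+22=196,  q_3=2·4+1=9
a_4=1:  p_4=1·196+87=283,  q_4=1·9+4=13
…
a_7=6:  p_7=6·762+479=5051,  q_7=6·35+22=232
a_8=1:  p_8=1·5051+762=5813,  q_8=1·232+35=267
a_9=1:  p_9=1·5813+5051=10864,  q_9=1·267+232=499
a_10=1:  p_10=1·10864+5813=16677,  q_10=1·499+267=766
…
a_12=3:  p_12=3·44218+16677=149331,  q_12=3·2031+766=6859
a_13=1:  p_13=1·149331+44218=193549,  q_13=1·6859+2031=8890
fundamental: x₁=193549, y₁=8890  (since 37461215401 − 474·79032100 = 1)

193549 8890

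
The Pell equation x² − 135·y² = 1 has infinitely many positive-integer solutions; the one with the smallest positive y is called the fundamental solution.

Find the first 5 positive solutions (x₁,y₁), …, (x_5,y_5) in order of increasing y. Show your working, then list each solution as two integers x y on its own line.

244 21
119071 10248
58106404 5001003
28355806081 2440479216
13837575261124 1190948856405

[11; 1,1,1,1,1,1,1,22] for √135; ℓ=8 ⇒ convergent index 7
k=0  a_k=11  p_k/q_k = 11/1
k=1  a_k=1  p_k/q_k = 12/1
k=2  a_k=1  p_k/q_k = 23/2
k=3  a_k=1  p_k/q_k = 35/3
k=4  a_k=1  p_k/q_k = 58/5
k=5  a_k=1  p_k/q_k = 93/8
k=6  a_k=1  p_k/q_k = 151/13
k=7  a_k=1  p_k/q_k = 244/21
→ (244, 21).  Check: 244²=59536, 135·21²=59535, difference 1.
k=2:  x_2 = 244·244+135·21·21 = 119071,  y_2 = 244·21+21·244 = 10248
k=3:  x_3 = 244·119071+135·21·10248 = 58106404,  y_3 = 244·10248+21·119071 = 5001003
k=4:  x_4 = 244·58106404+135·21·5001003 = 28355806081,  y_4 = 244·5001003+21·58106404 = 2440479216
k=5:  x_5 = 244·28355806081+135·21·2440479216 = 13837575261124,  y_5 = 244·2440479216+21·28355806081 = 1190948856405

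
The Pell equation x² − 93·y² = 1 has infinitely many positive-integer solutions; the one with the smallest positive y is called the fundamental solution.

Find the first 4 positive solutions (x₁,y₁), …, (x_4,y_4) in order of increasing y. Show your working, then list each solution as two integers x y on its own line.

√93 → a₀=9, period (1,1,1,4,6,4,1,1,1,18); ℓ=10 even so k=9
i=0: a=9 ⇒ p=9, q=1
…
i=2: a=1 ⇒ p=19, q=2
…
i=4: a=4 ⇒ p=135, q=14
…
i=6: a=4 ⇒ p=3491, q=362
i=7: a=1 ⇒ p=4330, q=449
i=8: a=1 ⇒ p=7821, q=811
i=9: a=1 ⇒ p=12151, q=1260
(x₁, y₁) = (12151, 1260);  12151² − 93·1260² = 1 ✓
(12151+1260√93)^2 = 295293601 + 30620520√93
(12151+1260√93)^3 = 7176225079351 + 744139875780√93
(12151+1260√93)^4 = 174396621583094401 + 18084087230585040√93

12151 1260
295293601 30620520
7176225079351 744139875780
174396621583094401 18084087230585040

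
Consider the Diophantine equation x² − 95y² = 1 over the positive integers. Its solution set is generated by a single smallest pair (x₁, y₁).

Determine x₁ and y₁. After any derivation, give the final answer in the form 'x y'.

39 4

√95 = [9; 1,2,1,18, …], period ℓ=4 (even) → k=3
step 0: (9, 1)  from 9·(1,0) + (0,1)
step 1: (10, 1)  from 1·(9,1) + (1,0)
step 2: (29, 3)  from 2·(10,1) + (9,1)
step 3: (39, 4)  from 1·(29,3) + (10,1)
(x₁, y₁) = (39, 4);  39² − 95·4² = 1 ✓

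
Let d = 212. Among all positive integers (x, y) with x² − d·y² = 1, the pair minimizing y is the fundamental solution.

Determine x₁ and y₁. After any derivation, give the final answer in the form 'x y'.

√212 → a₀=14, period (1,1,3,1,1,…,1,1,28); ℓ=14 even so k=13
a_0=14:  p_0=14·1+0=14,  q_0=14·0+1=1
a_1=1:  p_1=1·14+1=15,  q_1=1·1+0=1
…
a_8=1:  p_8=1·2417+364=2781,  q_8=1·166+25=191
a_9=1:  p_9=1·2781+2417=5198,  q_9=1·191+166=357
…
a_12=1:  p_12=1·29135+7979=37114,  q_12=1·2001+548=2549
a_13=1:  p_13=1·37114+29135=66249,  q_13=1·2549+2001=4550
fundamental: x₁=66249, y₁=4550  (since 4388930001 − 212·20702500 = 1)

66249 4550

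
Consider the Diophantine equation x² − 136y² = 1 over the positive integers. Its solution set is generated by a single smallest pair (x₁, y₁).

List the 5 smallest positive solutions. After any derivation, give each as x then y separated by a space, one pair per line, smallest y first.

35 3
2449 210
171395 14697
11995201 1028580
839492675 71985903

d=136: √d = [11; 1,1,1,22] (ℓ=4, even), read p_3/q_3
k=0  a_k=11  p_k/q_k = 11/1
…
k=2  a_k=1  p_k/q_k = 23/2
k=3  a_k=1  p_k/q_k = 35/3
(x₁, y₁) = (35, 3);  35² − 136·3² = 1 ✓
n=2: (35,3)∘(35,3) = (35·35+136·3·3, 35·3+3·35) = (2449,210)
n=3: (2449,210)∘(35,3) = (35·2449+136·3·210, 35·210+3·2449) = (171395,14697)
n=4: (171395,14697)∘(35,3) = (35·171395+136·3·14697, 35·14697+3·171395) = (11995201,1028580)
n=5: (11995201,1028580)∘(35,3) = (35·11995201+136·3·1028580, 35·1028580+3·11995201) = (839492675,71985903)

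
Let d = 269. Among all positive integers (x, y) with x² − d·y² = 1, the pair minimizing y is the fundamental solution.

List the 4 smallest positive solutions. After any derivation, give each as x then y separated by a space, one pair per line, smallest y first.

d=269: √d = [16; 2,2,32] (ℓ=3, odd), read p_5/q_5
i=0: a=16 ⇒ p=16, q=1
i=1: a=2 ⇒ p=33, q=2
i=2: a=2 ⇒ p=82, q=5
i=3: a=32 ⇒ p=2657, q=162
i=4: a=2 ⇒ p=5396, q=329
i=5: a=2 ⇒ p=13449, q=820
fundamental: x₁=13449, y₁=820  (since 180875601 − 269·672400 = 1)
n=2: (13449,820)∘(13449,820) = (13449·13449+269·820·820, 13449·820+820·13449) = (361751201,22056360)
n=3: (361751201,22056360)∘(13449,820) = (13449·361751201+269·820·22056360, 13449·22056360+820·361751201) = (9730383791049,593271970460)
n=4: (9730383791049,593271970460)∘(13449,820) = (13449·9730383791049+269·820·593271970460, 13449·593271970460+820·9730383791049) = (261727862849884801,15957829439376720)

13449 820
361751201 22056360
9730383791049 593271970460
261727862849884801 15957829439376720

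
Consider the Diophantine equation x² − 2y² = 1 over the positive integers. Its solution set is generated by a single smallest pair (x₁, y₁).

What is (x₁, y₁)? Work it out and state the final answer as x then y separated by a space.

3 2

√2 = [1; 2, …], period ℓ=1 (odd) → k=1
i=0: a=1 ⇒ p=1, q=1
i=1: a=2 ⇒ p=3, q=2
→ (3, 2).  Check: 3²=9, 2·2²=8, difference 1.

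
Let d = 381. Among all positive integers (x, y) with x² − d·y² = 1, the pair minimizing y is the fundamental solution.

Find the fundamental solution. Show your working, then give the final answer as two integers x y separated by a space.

d=381: √d = [19; 1,1,12,1,1,38] (ℓ=6, even), read p_5/q_5
k=0  a_k=19  p_k/q_k = 19/1
…
k=2  a_k=1  p_k/q_k = 39/2
k=3  a_k=12  p_k/q_k = 488/25
k=4  a_k=1  p_k/q_k = 527/27
k=5  a_k=1  p_k/q_k = 1015/52
→ (1015, 52).  Check: 1015²=1030225, 381·52²=1030224, difference 1.

1015 52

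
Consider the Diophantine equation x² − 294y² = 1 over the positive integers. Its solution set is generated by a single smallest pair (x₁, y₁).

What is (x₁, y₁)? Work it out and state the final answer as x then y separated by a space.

√294 → a₀=17, period (6,1,4,1,6,34); ℓ=6 even so k=5
i=0: a=17 ⇒ p=17, q=1
i=1: a=6 ⇒ p=103, q=6
…
i=3: a=4 ⇒ p=583, q=34
i=4: a=1 ⇒ p=703, q=41
i=5: a=6 ⇒ p=4801, q=280
(x₁, y₁) = (4801, 280);  4801² − 294·280² = 1 ✓

4801 280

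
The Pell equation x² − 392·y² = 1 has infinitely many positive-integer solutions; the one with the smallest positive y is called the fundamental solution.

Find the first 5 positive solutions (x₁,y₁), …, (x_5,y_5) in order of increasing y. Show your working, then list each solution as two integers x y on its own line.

√392 = [19; 1,3,1,38, …], period ℓ=4 (even) → k=3
i=0: a=19 ⇒ p=19, q=1
…
i=2: a=3 ⇒ p=79, q=4
i=3: a=1 ⇒ p=99, q=5
fundamental: x₁=99, y₁=5  (since 9801 − 392·25 = 1)
k=2:  x_2 = 99·99+392·5·5 = 19601,  y_2 = 99·5+5·99 = 990
k=3:  x_3 = 99·19601+392·5·990 = 3880899,  y_3 = 99·990+5·19601 = 196015
k=4:  x_4 = 99·3880899+392·5·196015 = 768398401,  y_4 = 99·196015+5·3880899 = 38809980
k=5:  x_5 = 99·768398401+392·5·38809980 = 152139002499,  y_5 = 99·38809980+5·768398401 = 7684180025

99 5
19601 990
3880899 196015
768398401 38809980
152139002499 7684180025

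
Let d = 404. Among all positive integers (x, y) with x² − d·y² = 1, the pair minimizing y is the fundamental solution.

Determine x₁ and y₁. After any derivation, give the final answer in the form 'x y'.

201 10

d=404: √d = [20; 10,40] (ℓ=2, even), read p_1/q_1
a_0=20:  p_0=20·1+0=20,  q_0=20·0+1=1
a_1=10:  p_1=10·20+1=201,  q_1=10·1+0=10
(x₁, y₁) = (201, 10);  201² − 404·10² = 1 ✓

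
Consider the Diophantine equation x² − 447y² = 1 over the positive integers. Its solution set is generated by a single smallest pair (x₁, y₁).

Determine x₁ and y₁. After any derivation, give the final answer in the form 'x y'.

148 7

[21; 7,42] for √447; ℓ=2 ⇒ convergent index 1
a_0=21:  p_0=21·1+0=21,  q_0=21·0+1=1
a_1=7:  p_1=7·21+1=148,  q_1=7·1+0=7
(x₁, y₁) = (148, 7);  148² − 447·7² = 1 ✓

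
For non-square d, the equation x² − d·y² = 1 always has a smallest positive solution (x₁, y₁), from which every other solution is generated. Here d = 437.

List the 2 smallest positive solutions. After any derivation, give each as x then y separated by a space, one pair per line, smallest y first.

4599 220
42301601 2023560

√437 = [20; 1,9,2,9,1,40, …], period ℓ=6 (even) → k=5
step 0: (20, 1)  from 20·(1,0) + (0,1)
…
step 2: (209, 10)  from 9·(21,1) + (20,1)
step 3: (439, 21)  from 2·(209,10) + (21,1)
step 4: (4160, 199)  from 9·(439,21) + (209,10)
step 5: (4599, 220)  from 1·(4160,199) + (439,21)
→ (4599, 220).  Check: 4599²=21150801, 437·220²=21150800, difference 1.
n=2: (4599,220)∘(4599,220) = (4599·4599+437·220·220, 4599·220+220·4599) = (42301601,2023560)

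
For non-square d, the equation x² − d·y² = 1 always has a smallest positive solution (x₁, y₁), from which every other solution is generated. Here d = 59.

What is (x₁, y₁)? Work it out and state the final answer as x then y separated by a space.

√59 → a₀=7, period (1,2,7,2,1,14); ℓ=6 even so k=5
step 0: (7, 1)  from 7·(1,0) + (0,1)
step 1: (8, 1)  from 1·(7,1) + (1,0)
step 2: (23, 3)  from 2·(8,1) + (7,1)
step 3: (169, 22)  from 7·(23,3) + (8,1)
step 4: (361, 47)  from 2·(169,22) + (23,3)
step 5: (530, 69)  from 1·(361,47) + (169,22)
→ (530, 69).  Check: 530²=280900, 59·69²=280899, difference 1.

530 69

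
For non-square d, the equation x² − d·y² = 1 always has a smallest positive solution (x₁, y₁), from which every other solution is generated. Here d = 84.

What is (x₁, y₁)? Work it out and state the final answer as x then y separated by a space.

55 6

√84 → a₀=9, period (6,18); ℓ=2 even so k=1
a_0=9:  p_0=9·1+0=9,  q_0=9·0+1=1
a_1=6:  p_1=6·9+1=55,  q_1=6·1+0=6
(x₁, y₁) = (55, 6);  55² − 84·6² = 1 ✓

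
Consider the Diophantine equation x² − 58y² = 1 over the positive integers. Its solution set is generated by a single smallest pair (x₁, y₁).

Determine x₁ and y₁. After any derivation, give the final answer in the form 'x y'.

√58 = [7; 1,1,1,1,1,1,14, …], period ℓ=7 (odd) → k=13
step 0: (7, 1)  from 7·(1,0) + (0,1)
…
step 2: (15, 2)  from 1·(8,1) + (7,1)
step 3: (23, 3)  from 1·(15,2) + (8,1)
…
step 5: (61, 8)  from 1·(38,5) + (23,3)
step 6: (99, 13)  from 1·(61,8) + (38,5)
step 7: (1447, 190)  from 14·(99,13) + (61,8)
…
step 9: (2993, 393)  from 1·(1546,203) + (1447,190)
…
step 11: (7532, 989)  from 1·(4539,596) + (2993,393)
step 12: (12071, 1585)  from 1·(7532,989) + (4539,596)
step 13: (19603, 2574)  from 1·(12071,1585) + (7532,989)
(x₁, y₁) = (19603, 2574);  19603² − 58·2574² = 1 ✓

19603 2574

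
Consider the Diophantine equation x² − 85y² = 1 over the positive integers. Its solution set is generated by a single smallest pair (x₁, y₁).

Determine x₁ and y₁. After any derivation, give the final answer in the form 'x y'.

√85 = [9; 4,1,1,4,18, …], period ℓ=5 (odd) → k=9
a_0=9:  p_0=9·1+0=9,  q_0=9·0+1=1
a_1=4:  p_1=4·9+1=37,  q_1=4·1+0=4
a_2=1:  p_2=1·37+9=46,  q_2=1·4+1=5
…
a_4=4:  p_4=4·83+46=378,  q_4=4·9+5=41
a_5=18:  p_5=18·378+83=6887,  q_5=18·41+9=747
a_6=4:  p_6=4·6887+378=27926,  q_6=4·747+41=3029
…
a_8=1:  p_8=1·34813+27926=62739,  q_8=1·3776+3029=6805
a_9=4:  p_9=4·62739+34813=285769,  q_9=4·6805+3776=30996
(x₁, y₁) = (285769, 30996);  285769² − 85·30996² = 1 ✓

285769 30996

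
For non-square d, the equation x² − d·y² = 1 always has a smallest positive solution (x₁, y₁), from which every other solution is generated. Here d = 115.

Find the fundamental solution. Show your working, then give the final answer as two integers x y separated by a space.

1126 105

√115 → a₀=10, period (1,2,1,1,1,1,1,2,1,20); ℓ=10 even so k=9
a_0=10:  p_0=10·1+0=10,  q_0=10·0+1=1
…
a_3=1:  p_3=1·32+11=43,  q_3=1·3+1=4
a_4=1:  p_4=1·43+32=75,  q_4=1·4+3=7
…
a_6=1:  p_6=1·118+75=193,  q_6=1·11+7=18
a_7=1:  p_7=1·193+118=311,  q_7=1·18+11=29
a_8=2:  p_8=2·311+193=815,  q_8=2·29+18=76
a_9=1:  p_9=1·815+311=1126,  q_9=1·76+29=105
→ (1126, 105).  Check: 1126²=1267876, 115·105²=1267875, difference 1.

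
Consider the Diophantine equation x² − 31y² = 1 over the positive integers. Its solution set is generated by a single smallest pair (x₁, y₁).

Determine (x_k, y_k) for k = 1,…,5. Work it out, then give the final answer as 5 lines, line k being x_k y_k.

1520 273
4620799 829920
14047227440 2522956527
42703566796801 7669787012160
129818829015047600 23316149994009873

√31 = [5; 1,1,3,5,3,1,1,10, …], period ℓ=8 (even) → k=7
step 0: (5, 1)  from 5·(1,0) + (0,1)
…
step 4: (206, 37)  from 5·(39,7) + (11,2)
…
step 6: (863, 155)  from 1·(657,118) + (206,37)
step 7: (1520, 273)  from 1·(863,155) + (657,118)
fundamental: x₁=1520, y₁=273  (since 2310400 − 31·74529 = 1)
(1520+273√31)^2 = 4620799 + 829920√31
(1520+273√31)^3 = 14047227440 + 2522956527√31
(1520+273√31)^4 = 42703566796801 + 7669787012160√31
(1520+273√31)^5 = 129818829015047600 + 23316149994009873√31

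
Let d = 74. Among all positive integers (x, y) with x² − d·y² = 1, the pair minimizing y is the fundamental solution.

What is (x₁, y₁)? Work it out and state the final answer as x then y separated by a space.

√74 → a₀=8, period (1,1,1,1,16); ℓ=5 odd so k=9
k=0  a_k=8  p_k/q_k = 8/1
k=1  a_k=1  p_k/q_k = 9/1
k=2  a_k=1  p_k/q_k = 17/2
…
k=5  a_k=16  p_k/q_k = 714/83
…
k=8  a_k=1  p_k/q_k = 2228/259
k=9  a_k=1  p_k/q_k = 3699/430
fundamental: x₁=3699, y₁=430  (since 13682601 − 74·184900 = 1)

3699 430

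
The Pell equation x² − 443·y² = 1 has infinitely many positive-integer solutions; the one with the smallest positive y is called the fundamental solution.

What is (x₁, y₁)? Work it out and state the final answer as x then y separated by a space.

442 21

√443 → a₀=21, period (21,42); ℓ=2 even so k=1
k=0  a_k=21  p_k/q_k = 21/1
k=1  a_k=21  p_k/q_k = 442/21
→ (442, 21).  Check: 442²=195364, 443·21²=195363, difference 1.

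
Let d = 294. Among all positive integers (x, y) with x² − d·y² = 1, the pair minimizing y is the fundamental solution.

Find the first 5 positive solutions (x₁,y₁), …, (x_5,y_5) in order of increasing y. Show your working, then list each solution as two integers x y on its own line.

√294 → a₀=17, period (6,1,4,1,6,34); ℓ=6 even so k=5
a_0=17:  p_0=17·1+0=17,  q_0=17·0+1=1
a_1=6:  p_1=6·17+1=103,  q_1=6·1+0=6
…
a_3=4:  p_3=4·120+103=583,  q_3=4·7+6=34
a_4=1:  p_4=1·583+120=703,  q_4=1·34+7=41
a_5=6:  p_5=6·703+583=4801,  q_5=6·41+34=280
(x₁, y₁) = (4801, 280);  4801² − 294·280² = 1 ✓
(4801+280√294)^2 = 46099201 + 2688560√294
(4801+280√294)^3 = 442644523201 + 25815552840√294
(4801+280√294)^4 = 4250272665676801 + 247880935681120√294
(4801+280√294)^5 = 40811117693184120001 + 2380152718594561400√294

4801 280
46099201 2688560
442644523201 25815552840
4250272665676801 247880935681120
40811117693184120001 2380152718594561400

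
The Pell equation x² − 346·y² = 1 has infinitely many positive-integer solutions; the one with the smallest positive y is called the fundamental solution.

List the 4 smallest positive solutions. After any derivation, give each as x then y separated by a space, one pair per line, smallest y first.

[18; 1,1,1,1,36] for √346; ℓ=5 ⇒ convergent index 9
step 0: (18, 1)  from 18·(1,0) + (0,1)
step 1: (19, 1)  from 1·(18,1) + (1,0)
step 2: (37, 2)  from 1·(19,1) + (18,1)
…
step 5: (3404, 183)  from 36·(93,5) + (56,3)
…
step 7: (6901, 371)  from 1·(3497,188) + (3404,183)
step 8: (10398, 559)  from 1·(6901,371) + (3497,188)
step 9: (17299, 930)  from 1·(10398,559) + (6901,371)
→ (17299, 930).  Check: 17299²=299255401, 346·930²=299255400, difference 1.
(x_2, y_2) = (17299·17299 + 346·930·930, 17299·930 + 930·17299) = (598510801, 32176140)
(x_3, y_3) = (17299·598510801 + 346·930·32176140, 17299·32176140 + 930·598510801) = (20707276675699, 1113230090790)
(x_4, y_4) = (17299·20707276675699 + 346·930·1113230090790, 17299·1113230090790 + 930·20707276675699) = (716430357827323201, 38515534648976280)

17299 930
598510801 32176140
20707276675699 1113230090790
716430357827323201 38515534648976280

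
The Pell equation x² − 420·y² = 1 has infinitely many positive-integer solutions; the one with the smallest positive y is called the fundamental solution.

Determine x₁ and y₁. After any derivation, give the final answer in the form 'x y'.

41 2

√420 = [20; 2,40, …], period ℓ=2 (even) → k=1
i=0: a=20 ⇒ p=20, q=1
i=1: a=2 ⇒ p=41, q=2
(x₁, y₁) = (41, 2);  41² − 420·2² = 1 ✓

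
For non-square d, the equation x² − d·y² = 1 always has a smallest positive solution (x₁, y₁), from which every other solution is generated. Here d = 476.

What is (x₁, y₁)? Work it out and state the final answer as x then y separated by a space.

√476 → a₀=21, period (1,4,2,10,2,4,1,42); ℓ=8 even so k=7
a_0=21:  p_0=21·1+0=21,  q_0=21·0+1=1
…
a_3=2:  p_3=2·109+22=240,  q_3=2·5+1=11
a_4=10:  p_4=10·240+109=2509,  q_4=10·11+5=115
a_5=2:  p_5=2·2509+240=5258,  q_5=2·115+11=241
a_6=4:  p_6=4·5258+2509=23541,  q_6=4·241+115=1079
a_7=1:  p_7=1·23541+5258=28799,  q_7=1·1079+241=1320
(x₁, y₁) = (28799, 1320);  28799² − 476·1320² = 1 ✓

28799 1320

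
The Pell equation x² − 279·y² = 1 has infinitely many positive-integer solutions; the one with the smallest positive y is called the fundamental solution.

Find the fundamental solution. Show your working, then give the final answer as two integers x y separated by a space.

[16; 1,2,2,1,2,2,1,32] for √279; ℓ=8 ⇒ convergent index 7
a_0=16:  p_0=16·1+0=16,  q_0=16·0+1=1
a_1=1:  p_1=1·16+1=17,  q_1=1·1+0=1
a_2=2:  p_2=2·17+16=50,  q_2=2·1+1=3
…
a_4=1:  p_4=1·117+50=167,  q_4=1·7+3=10
…
a_6=2:  p_6=2·451+167=1069,  q_6=2·27+10=64
a_7=1:  p_7=1·1069+451=1520,  q_7=1·64+27=91
fundamental: x₁=1520, y₁=91  (since 2310400 − 279·8281 = 1)

1520 91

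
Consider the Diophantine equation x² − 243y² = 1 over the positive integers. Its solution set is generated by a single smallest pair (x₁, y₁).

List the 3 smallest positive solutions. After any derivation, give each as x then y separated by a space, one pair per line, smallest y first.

70226 4505
9863382151 632736260
1385331749802026 88869073185015

d=243: √d = [15; 1,1,2,3,15,3,2,1,1,30] (ℓ=10, even), read p_9/q_9
a_0=15:  p_0=15·1+0=15,  q_0=15·0+1=1
…
a_3=2:  p_3=2·31+16=78,  q_3=2·2+1=5
…
a_7=2:  p_7=2·12424+4053=28901,  q_7=2·797+260=1854
a_8=1:  p_8=1·28901+12424=41325,  q_8=1·1854+797=2651
a_9=1:  p_9=1·41325+28901=70226,  q_9=1·2651+1854=4505
fundamental: x₁=70226, y₁=4505  (since 4931691076 − 243·20295025 = 1)
(70226+4505√243)^2 = 9863382151 + 632736260√243
(70226+4505√243)^3 = 1385331749802026 + 88869073185015√243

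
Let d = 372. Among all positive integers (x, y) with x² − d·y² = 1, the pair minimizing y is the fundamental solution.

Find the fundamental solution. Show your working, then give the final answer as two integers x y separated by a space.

12151 630

√372 → a₀=19, period (3,2,12,2,3,38); ℓ=6 even so k=5
step 0: (19, 1)  from 19·(1,0) + (0,1)
step 1: (58, 3)  from 3·(19,1) + (1,0)
step 2: (135, 7)  from 2·(58,3) + (19,1)
step 3: (1678, 87)  from 12·(135,7) + (58,3)
step 4: (3491, 181)  from 2·(1678,87) + (135,7)
step 5: (12151, 630)  from 3·(3491,181) + (1678,87)
fundamental: x₁=12151, y₁=630  (since 147646801 − 372·396900 = 1)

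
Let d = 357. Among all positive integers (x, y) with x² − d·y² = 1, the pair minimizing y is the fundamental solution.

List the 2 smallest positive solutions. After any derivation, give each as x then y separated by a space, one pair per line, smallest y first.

√357 = [18; 1,8,2,8,1,36, …], period ℓ=6 (even) → k=5
i=0: a=18 ⇒ p=18, q=1
…
i=2: a=8 ⇒ p=170, q=9
i=3: a=2 ⇒ p=359, q=19
i=4: a=8 ⇒ p=3042, q=161
i=5: a=1 ⇒ p=3401, q=180
fundamental: x₁=3401, y₁=180  (since 11566801 − 357·32400 = 1)
(3401+180√357)^2 = 23133601 + 1224360√357

3401 180
23133601 1224360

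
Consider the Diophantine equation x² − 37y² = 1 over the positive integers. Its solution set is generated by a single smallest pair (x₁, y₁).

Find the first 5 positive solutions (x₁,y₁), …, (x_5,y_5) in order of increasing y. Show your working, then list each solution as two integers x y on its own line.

[6; 12] for √37; ℓ=1 ⇒ convergent index 1
i=0: a=6 ⇒ p=6, q=1
i=1: a=12 ⇒ p=73, q=12
fundamental: x₁=73, y₁=12  (since 5329 − 37·144 = 1)
n=2: (73,12)∘(73,12) = (73·73+37·12·12, 73·12+12·73) = (10657,1752)
n=3: (10657,1752)∘(73,12) = (73·10657+37·12·1752, 73·1752+12·10657) = (1555849,255780)
n=4: (1555849,255780)∘(73,12) = (73·1555849+37·12·255780, 73·255780+12·1555849) = (227143297,37342128)
n=5: (227143297,37342128)∘(73,12) = (73·227143297+37·12·37342128, 73·37342128+12·227143297) = (33161365513,5451694908)

73 12
10657 1752
1555849 255780
227143297 37342128
33161365513 5451694908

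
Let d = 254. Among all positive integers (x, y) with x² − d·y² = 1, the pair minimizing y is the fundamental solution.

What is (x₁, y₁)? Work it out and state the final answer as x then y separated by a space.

255 16

d=254: √d = [15; 1,14,1,30] (ℓ=4, even), read p_3/q_3
k=0  a_k=15  p_k/q_k = 15/1
k=1  a_k=1  p_k/q_k = 16/1
k=2  a_k=14  p_k/q_k = 239/15
k=3  a_k=1  p_k/q_k = 255/16
→ (255, 16).  Check: 255²=65025, 254·16²=65024, difference 1.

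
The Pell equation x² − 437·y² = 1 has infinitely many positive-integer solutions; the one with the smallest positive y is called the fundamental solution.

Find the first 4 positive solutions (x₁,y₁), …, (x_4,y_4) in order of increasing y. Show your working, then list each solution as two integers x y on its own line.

√437 = [20; 1,9,2,9,1,40, …], period ℓ=6 (even) → k=5
k=0  a_k=20  p_k/q_k = 20/1
k=1  a_k=1  p_k/q_k = 21/1
k=2  a_k=9  p_k/q_k = 209/10
k=3  a_k=2  p_k/q_k = 439/21
k=4  a_k=9  p_k/q_k = 4160/199
k=5  a_k=1  p_k/q_k = 4599/220
fundamental: x₁=4599, y₁=220  (since 21150801 − 437·48400 = 1)
k=2:  x_2 = 4599·4599+437·220·220 = 42301601,  y_2 = 4599·220+220·4599 = 2023560
k=3:  x_3 = 4599·42301601+437·220·2023560 = 389090121399,  y_3 = 4599·2023560+220·42301601 = 18612704660
k=4:  x_4 = 4599·389090121399+437·220·18612704660 = 3578850894326401,  y_4 = 4599·18612704660+220·389090121399 = 171199655439120

4599 220
42301601 2023560
389090121399 18612704660
3578850894326401 171199655439120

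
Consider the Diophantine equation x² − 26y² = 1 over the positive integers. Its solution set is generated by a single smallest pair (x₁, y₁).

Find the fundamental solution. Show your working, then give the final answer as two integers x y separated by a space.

d=26: √d = [5; 10] (ℓ=1, odd), read p_1/q_1
i=0: a=5 ⇒ p=5, q=1
i=1: a=10 ⇒ p=51, q=10
fundamental: x₁=51, y₁=10  (since 2601 − 26·100 = 1)

51 10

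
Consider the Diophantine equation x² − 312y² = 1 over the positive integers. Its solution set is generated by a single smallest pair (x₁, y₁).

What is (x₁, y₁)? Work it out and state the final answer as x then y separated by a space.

53 3

√312 = [17; 1,1,1,34, …], period ℓ=4 (even) → k=3
a_0=17:  p_0=17·1+0=17,  q_0=17·0+1=1
a_1=1:  p_1=1·17+1=18,  q_1=1·1+0=1
a_2=1:  p_2=1·18+17=35,  q_2=1·1+1=2
a_3=1:  p_3=1·35+18=53,  q_3=1·2+1=3
→ (53, 3).  Check: 53²=2809, 312·3²=2808, difference 1.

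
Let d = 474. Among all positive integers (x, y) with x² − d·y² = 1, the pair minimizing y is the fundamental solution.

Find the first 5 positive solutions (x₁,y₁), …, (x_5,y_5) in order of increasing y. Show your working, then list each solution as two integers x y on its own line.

d=474: √d = [21; 1,3,2,1,1,…,3,1,42] (ℓ=14, even), read p_13/q_13
k=0  a_k=21  p_k/q_k = 21/1
k=1  a_k=1  p_k/q_k = 22/1
…
k=6  a_k=1  p_k/q_k = 762/35
…
k=8  a_k=1  p_k/q_k = 5813/267
k=9  a_k=1  p_k/q_k = 10864/499
k=10  a_k=1  p_k/q_k = 16677/766
k=11  a_k=2  p_k/q_k = 44218/2031
k=12  a_k=3  p_k/q_k = 149331/6859
k=13  a_k=1  p_k/q_k = 193549/8890
→ (193549, 8890).  Check: 193549²=37461215401, 474·8890²=37461215400, difference 1.
(x_2, y_2) = (193549·193549 + 474·8890·8890, 193549·8890 + 8890·193549) = (74922430801, 3441301220)
(x_3, y_3) = (193549·74922430801 + 474·8890·3441301220, 193549·3441301220 + 8890·74922430801) = (29002323118011949, 1332120819650670)
(x_4, y_4) = (193549·29002323118011949 + 474·8890·1332120819650670, 193549·1332120819650670 + 8890·29002323118011949) = (11226741274261267003201, 515661305041693754440)
(x_5, y_5) = (193549·11226741274261267003201 + 474·8890·515661305041693754440, 193549·515661305041693754440 + 8890·11226741274261267003201) = (4345849093754985611287088749, 199611459857697448136564450)

193549 8890
74922430801 3441301220
29002323118011949 1332120819650670
11226741274261267003201 515661305041693754440
4345849093754985611287088749 199611459857697448136564450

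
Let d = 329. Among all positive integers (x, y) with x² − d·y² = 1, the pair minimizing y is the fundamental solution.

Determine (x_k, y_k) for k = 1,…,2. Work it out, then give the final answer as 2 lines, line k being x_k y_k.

2376415 131016
11294696504449 622696775280

[18; 7,4,2,1,1,4,1,1,2,4,7,36] for √329; ℓ=12 ⇒ convergent index 11
i=0: a=18 ⇒ p=18, q=1
i=1: a=7 ⇒ p=127, q=7
i=2: a=4 ⇒ p=526, q=29
i=3: a=2 ⇒ p=1179, q=65
i=4: a=1 ⇒ p=1705, q=94
i=5: a=1 ⇒ p=2884, q=159
i=6: a=4 ⇒ p=13241, q=730
i=7: a=1 ⇒ p=16125, q=889
i=8: a=1 ⇒ p=29366, q=1619
i=9: a=2 ⇒ p=74857, q=4127
i=10: a=4 ⇒ p=328794, q=18127
i=11: a=7 ⇒ p=2376415, q=131016
→ (2376415, 131016).  Check: 2376415²=5647348252225, 329·131016²=5647348252224, difference 1.
(x_2, y_2) = (2376415·2376415 + 329·131016·131016, 2376415·131016 + 131016·2376415) = (11294696504449, 622696775280)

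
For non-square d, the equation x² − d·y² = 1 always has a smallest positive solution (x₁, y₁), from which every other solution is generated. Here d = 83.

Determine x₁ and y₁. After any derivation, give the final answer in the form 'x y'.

82 9

d=83: √d = [9; 9,18] (ℓ=2, even), read p_1/q_1
step 0: (9, 1)  from 9·(1,0) + (0,1)
step 1: (82, 9)  from 9·(9,1) + (1,0)
(x₁, y₁) = (82, 9);  82² − 83·9² = 1 ✓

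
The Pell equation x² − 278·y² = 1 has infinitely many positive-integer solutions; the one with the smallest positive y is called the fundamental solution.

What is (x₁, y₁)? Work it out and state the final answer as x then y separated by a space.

2501 150

√278 = [16; 1,2,16,2,1,32, …], period ℓ=6 (even) → k=5
a_0=16:  p_0=16·1+0=16,  q_0=16·0+1=1
…
a_2=2:  p_2=2·17+16=50,  q_2=2·1+1=3
a_3=16:  p_3=16·50+17=817,  q_3=16·3+1=49
a_4=2:  p_4=2·817+50=1684,  q_4=2·49+3=101
a_5=1:  p_5=1·1684+817=2501,  q_5=1·101+49=150
fundamental: x₁=2501, y₁=150  (since 6255001 − 278·22500 = 1)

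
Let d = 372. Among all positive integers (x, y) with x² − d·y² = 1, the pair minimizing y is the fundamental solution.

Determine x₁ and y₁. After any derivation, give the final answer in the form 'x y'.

12151 630

√372 = [19; 3,2,12,2,3,38, …], period ℓ=6 (even) → k=5
k=0  a_k=19  p_k/q_k = 19/1
…
k=2  a_k=2  p_k/q_k = 135/7
k=3  a_k=12  p_k/q_k = 1678/87
k=4  a_k=2  p_k/q_k = 3491/181
k=5  a_k=3  p_k/q_k = 12151/630
→ (12151, 630).  Check: 12151²=147646801, 372·630²=147646800, difference 1.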